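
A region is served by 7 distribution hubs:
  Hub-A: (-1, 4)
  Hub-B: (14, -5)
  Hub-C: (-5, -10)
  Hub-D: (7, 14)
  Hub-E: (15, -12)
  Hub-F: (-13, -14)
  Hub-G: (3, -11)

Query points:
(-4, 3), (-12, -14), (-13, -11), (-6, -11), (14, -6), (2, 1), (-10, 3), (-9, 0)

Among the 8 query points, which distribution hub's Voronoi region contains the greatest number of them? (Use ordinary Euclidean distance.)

Hub-A

(-4, 3) — d² to each: Hub-A:10, Hub-B:388, Hub-C:170, Hub-D:242, Hub-E:586, Hub-F:370, Hub-G:245 → nearest is Hub-A
(-12, -14) — d² to each: Hub-A:445, Hub-B:757, Hub-C:65, Hub-D:1145, Hub-E:733, Hub-F:1, Hub-G:234 → nearest is Hub-F
(-13, -11) — d² to each: Hub-A:369, Hub-B:765, Hub-C:65, Hub-D:1025, Hub-E:785, Hub-F:9, Hub-G:256 → nearest is Hub-F
(-6, -11) — d² to each: Hub-A:250, Hub-B:436, Hub-C:2, Hub-D:794, Hub-E:442, Hub-F:58, Hub-G:81 → nearest is Hub-C
(14, -6) — d² to each: Hub-A:325, Hub-B:1, Hub-C:377, Hub-D:449, Hub-E:37, Hub-F:793, Hub-G:146 → nearest is Hub-B
(2, 1) — d² to each: Hub-A:18, Hub-B:180, Hub-C:170, Hub-D:194, Hub-E:338, Hub-F:450, Hub-G:145 → nearest is Hub-A
(-10, 3) — d² to each: Hub-A:82, Hub-B:640, Hub-C:194, Hub-D:410, Hub-E:850, Hub-F:298, Hub-G:365 → nearest is Hub-A
(-9, 0) — d² to each: Hub-A:80, Hub-B:554, Hub-C:116, Hub-D:452, Hub-E:720, Hub-F:212, Hub-G:265 → nearest is Hub-A
Tally — Hub-A:4, Hub-B:1, Hub-C:1, Hub-F:2. Hub-A captures the most (4).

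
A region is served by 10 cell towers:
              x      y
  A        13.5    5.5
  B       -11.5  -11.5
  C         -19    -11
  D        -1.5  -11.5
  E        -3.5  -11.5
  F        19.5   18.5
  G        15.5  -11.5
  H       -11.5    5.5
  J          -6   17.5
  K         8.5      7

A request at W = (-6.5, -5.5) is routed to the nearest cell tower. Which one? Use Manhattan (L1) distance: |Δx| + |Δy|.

E

d(W,A) = 20 + 11 = 31
d(W,B) = 5 + 6 = 11
d(W,C) = 12.5 + 5.5 = 18
d(W,D) = 5 + 6 = 11
d(W,E) = 3 + 6 = 9
d(W,F) = 26 + 24 = 50
d(W,G) = 22 + 6 = 28
d(W,H) = 5 + 11 = 16
d(W,J) = 0.5 + 23 = 23.5
d(W,K) = 15 + 12.5 = 27.5
The smallest is to E, so W lies in the Voronoi region of E.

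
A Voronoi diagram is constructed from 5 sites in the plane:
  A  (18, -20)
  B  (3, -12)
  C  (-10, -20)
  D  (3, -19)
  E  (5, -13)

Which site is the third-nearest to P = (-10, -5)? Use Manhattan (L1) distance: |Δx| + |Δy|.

E

d(P,A) = |-10−18| + |-5−(-20)| = 28 + 15 = 43
d(P,B) = |-10−3| + |-5−(-12)| = 13 + 7 = 20
d(P,C) = |-10−(-10)| + |-5−(-20)| = 0 + 15 = 15
d(P,D) = |-10−3| + |-5−(-19)| = 13 + 14 = 27
d(P,E) = |-10−5| + |-5−(-13)| = 15 + 8 = 23
Sorted ascending: C, B, E, D, … — the third-nearest is E.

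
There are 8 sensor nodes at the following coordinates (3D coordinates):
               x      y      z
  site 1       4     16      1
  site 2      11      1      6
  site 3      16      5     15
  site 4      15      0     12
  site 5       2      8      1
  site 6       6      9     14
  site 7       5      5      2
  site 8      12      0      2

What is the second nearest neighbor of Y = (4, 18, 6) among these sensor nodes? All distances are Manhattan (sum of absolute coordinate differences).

d(Y, site 1) = 0 + 2 + 5 = 7
d(Y, site 2) = 7 + 17 + 0 = 24
d(Y, site 3) = 12 + 13 + 9 = 34
d(Y, site 4) = 11 + 18 + 6 = 35
d(Y, site 5) = 2 + 10 + 5 = 17
d(Y, site 6) = 2 + 9 + 8 = 19
d(Y, site 7) = 1 + 13 + 4 = 18
d(Y, site 8) = 8 + 18 + 4 = 30
Sorted ascending: site 1, site 5, site 7, … — the second-nearest is site 5.

site 5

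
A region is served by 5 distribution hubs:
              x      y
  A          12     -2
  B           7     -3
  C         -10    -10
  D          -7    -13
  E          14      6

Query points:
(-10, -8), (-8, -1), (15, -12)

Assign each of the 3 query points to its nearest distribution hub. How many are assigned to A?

1

(-10, -8) — d² to each: A:520, B:314, C:4, D:34, E:772 → nearest is C
(-8, -1) — d² to each: A:401, B:229, C:85, D:145, E:533 → nearest is C
(15, -12) — d² to each: A:109, B:145, C:629, D:485, E:325 → nearest is A
1 of the 3 points has A as nearest.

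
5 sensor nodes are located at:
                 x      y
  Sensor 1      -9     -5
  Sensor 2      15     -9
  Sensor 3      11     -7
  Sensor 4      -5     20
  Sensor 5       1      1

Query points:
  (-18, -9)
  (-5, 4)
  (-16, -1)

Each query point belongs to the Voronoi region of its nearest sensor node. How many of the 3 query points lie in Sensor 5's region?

(-18, -9) — d² to each: Sensor 1:97, Sensor 2:1089, Sensor 3:845, Sensor 4:1010, Sensor 5:461 → nearest is Sensor 1
(-5, 4) — d² to each: Sensor 1:97, Sensor 2:569, Sensor 3:377, Sensor 4:256, Sensor 5:45 → nearest is Sensor 5
(-16, -1) — d² to each: Sensor 1:65, Sensor 2:1025, Sensor 3:765, Sensor 4:562, Sensor 5:293 → nearest is Sensor 1
1 of the 3 points has Sensor 5 as nearest.

1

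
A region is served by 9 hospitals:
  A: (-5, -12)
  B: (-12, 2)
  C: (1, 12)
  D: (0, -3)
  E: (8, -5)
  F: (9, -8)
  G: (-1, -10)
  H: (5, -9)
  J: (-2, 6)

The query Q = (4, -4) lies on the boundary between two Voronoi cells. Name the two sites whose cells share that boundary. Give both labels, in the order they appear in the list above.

D and E

Squared distances from Q to each site:
|QA|² = (4−(-5))² + (-4−(-12))² = 81 + 64 = 145
|QB|² = (4−(-12))² + (-4−2)² = 256 + 36 = 292
|QC|² = (4−1)² + (-4−12)² = 9 + 256 = 265
|QD|² = (4−0)² + (-4−(-3))² = 16 + 1 = 17
|QE|² = (4−8)² + (-4−(-5))² = 16 + 1 = 17
|QF|² = (4−9)² + (-4−(-8))² = 25 + 16 = 41
|QG|² = (4−(-1))² + (-4−(-10))² = 25 + 36 = 61
|QH|² = (4−5)² + (-4−(-9))² = 1 + 25 = 26
|QJ|² = (4−(-2))² + (-4−6)² = 36 + 100 = 136
Q is equidistant from D and E (both at squared distance 17), and every other site is strictly farther — so Q lies on the D–E Voronoi edge.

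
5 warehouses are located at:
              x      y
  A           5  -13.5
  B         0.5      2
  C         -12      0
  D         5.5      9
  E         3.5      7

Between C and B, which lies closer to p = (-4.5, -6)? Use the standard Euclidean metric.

B

Compare squared distances:
|pC|² = (-4.5−(-12))² + (-6−0)² = 56.25 + 36 = 92.25
|pB|² = (-4.5−0.5)² + (-6−2)² = 25 + 64 = 89
92.25 > 89, so B is closer.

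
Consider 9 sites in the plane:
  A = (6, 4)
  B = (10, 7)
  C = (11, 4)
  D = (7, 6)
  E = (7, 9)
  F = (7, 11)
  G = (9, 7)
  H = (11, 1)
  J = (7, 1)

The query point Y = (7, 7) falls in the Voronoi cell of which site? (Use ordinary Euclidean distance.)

D

Squared Euclidean distances:
|YA|² = (7−6)² + (7−4)² = 1 + 9 = 10
|YB|² = (7−10)² + (7−7)² = 9 + 0 = 9
|YC|² = (7−11)² + (7−4)² = 16 + 9 = 25
|YD|² = (7−7)² + (7−6)² = 0 + 1 = 1
|YE|² = (7−7)² + (7−9)² = 0 + 4 = 4
|YF|² = (7−7)² + (7−11)² = 0 + 16 = 16
|YG|² = (7−9)² + (7−7)² = 4 + 0 = 4
|YH|² = (7−11)² + (7−1)² = 16 + 36 = 52
|YJ|² = (7−7)² + (7−1)² = 0 + 36 = 36
D is nearest.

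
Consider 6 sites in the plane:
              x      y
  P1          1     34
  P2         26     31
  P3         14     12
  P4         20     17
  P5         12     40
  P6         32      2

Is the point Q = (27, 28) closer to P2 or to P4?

Compare squared distances:
|QP2|² = (27−26)² + (28−31)² = 1 + 9 = 10
|QP4|² = (27−20)² + (28−17)² = 49 + 121 = 170
10 < 170, so P2 is closer.

P2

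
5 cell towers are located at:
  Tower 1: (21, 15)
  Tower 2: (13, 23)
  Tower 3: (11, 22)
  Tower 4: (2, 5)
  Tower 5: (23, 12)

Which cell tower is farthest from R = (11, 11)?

Squared Euclidean distances:
d²(R, Tower 1) = (11−21)² + (11−15)² = 100 + 16 = 116
d²(R, Tower 2) = (11−13)² + (11−23)² = 4 + 144 = 148
d²(R, Tower 3) = (11−11)² + (11−22)² = 0 + 121 = 121
d²(R, Tower 4) = (11−2)² + (11−5)² = 81 + 36 = 117
d²(R, Tower 5) = (11−23)² + (11−12)² = 144 + 1 = 145
The largest is to Tower 2.

Tower 2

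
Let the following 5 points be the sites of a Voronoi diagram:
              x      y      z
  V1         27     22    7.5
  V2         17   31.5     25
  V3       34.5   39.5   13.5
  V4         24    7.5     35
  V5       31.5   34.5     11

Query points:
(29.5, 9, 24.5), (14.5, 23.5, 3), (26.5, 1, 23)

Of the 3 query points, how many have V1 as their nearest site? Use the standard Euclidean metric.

(29.5, 9, 24.5) — d² to each: V1:464.25, V2:662.75, V3:1076.25, V4:142.75, V5:836.5 → nearest is V4
(14.5, 23.5, 3) — d² to each: V1:178.75, V2:554.25, V3:766.25, V4:1370.25, V5:474 → nearest is V1
(26.5, 1, 23) — d² to each: V1:681.5, V2:1024.5, V3:1636.5, V4:192.5, V5:1291.25 → nearest is V4
1 of the 3 points has V1 as nearest.

1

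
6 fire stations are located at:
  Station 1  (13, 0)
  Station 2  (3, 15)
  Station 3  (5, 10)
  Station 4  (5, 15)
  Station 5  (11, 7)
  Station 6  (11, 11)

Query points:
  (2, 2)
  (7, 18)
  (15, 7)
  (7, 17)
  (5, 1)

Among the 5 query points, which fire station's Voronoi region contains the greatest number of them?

(2, 2) — d² to each: Station 1:125, Station 2:170, Station 3:73, Station 4:178, Station 5:106, Station 6:162 → nearest is Station 3
(7, 18) — d² to each: Station 1:360, Station 2:25, Station 3:68, Station 4:13, Station 5:137, Station 6:65 → nearest is Station 4
(15, 7) — d² to each: Station 1:53, Station 2:208, Station 3:109, Station 4:164, Station 5:16, Station 6:32 → nearest is Station 5
(7, 17) — d² to each: Station 1:325, Station 2:20, Station 3:53, Station 4:8, Station 5:116, Station 6:52 → nearest is Station 4
(5, 1) — d² to each: Station 1:65, Station 2:200, Station 3:81, Station 4:196, Station 5:72, Station 6:136 → nearest is Station 1
Tally — Station 1:1, Station 3:1, Station 4:2, Station 5:1. Station 4 captures the most (2).

Station 4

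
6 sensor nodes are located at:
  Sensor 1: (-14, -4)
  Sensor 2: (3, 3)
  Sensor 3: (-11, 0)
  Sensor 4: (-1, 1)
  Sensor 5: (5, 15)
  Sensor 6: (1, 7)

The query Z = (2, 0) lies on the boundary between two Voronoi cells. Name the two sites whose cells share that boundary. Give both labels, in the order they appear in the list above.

Squared distances from Z to each site:
d²(Z, Sensor 1) = (2−(-14))² + (0−(-4))² = 256 + 16 = 272
d²(Z, Sensor 2) = (2−3)² + (0−3)² = 1 + 9 = 10
d²(Z, Sensor 3) = (2−(-11))² + (0−0)² = 169 + 0 = 169
d²(Z, Sensor 4) = (2−(-1))² + (0−1)² = 9 + 1 = 10
d²(Z, Sensor 5) = (2−5)² + (0−15)² = 9 + 225 = 234
d²(Z, Sensor 6) = (2−1)² + (0−7)² = 1 + 49 = 50
Z is equidistant from Sensor 2 and Sensor 4 (both at squared distance 10), and every other site is strictly farther — so Z lies on the Sensor 2–Sensor 4 Voronoi edge.

Sensor 2 and Sensor 4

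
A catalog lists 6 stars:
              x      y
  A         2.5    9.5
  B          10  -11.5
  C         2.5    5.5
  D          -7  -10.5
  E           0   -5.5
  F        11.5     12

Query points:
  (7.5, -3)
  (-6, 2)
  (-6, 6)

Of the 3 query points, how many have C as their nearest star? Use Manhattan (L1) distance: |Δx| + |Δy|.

(7.5, -3) — d to each: A:17.5, B:11, C:13.5, D:22, E:10, F:19 → nearest is E
(-6, 2) — d to each: A:16, B:29.5, C:12, D:13.5, E:13.5, F:27.5 → nearest is C
(-6, 6) — d to each: A:12, B:33.5, C:9, D:17.5, E:17.5, F:23.5 → nearest is C
2 of the 3 points have C as nearest.

2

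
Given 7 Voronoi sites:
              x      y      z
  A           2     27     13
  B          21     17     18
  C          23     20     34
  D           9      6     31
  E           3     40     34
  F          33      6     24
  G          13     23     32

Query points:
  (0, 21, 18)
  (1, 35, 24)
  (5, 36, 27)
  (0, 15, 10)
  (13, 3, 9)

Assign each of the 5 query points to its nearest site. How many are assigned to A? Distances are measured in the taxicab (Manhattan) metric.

2

(0, 21, 18) — d to each: A:13, B:25, C:40, D:37, E:38, F:54, G:29 → nearest is A
(1, 35, 24) — d to each: A:20, B:44, C:47, D:44, E:17, F:61, G:32 → nearest is E
(5, 36, 27) — d to each: A:26, B:44, C:41, D:38, E:13, F:61, G:26 → nearest is E
(0, 15, 10) — d to each: A:17, B:31, C:52, D:39, E:52, F:56, G:43 → nearest is A
(13, 3, 9) — d to each: A:39, B:31, C:52, D:29, E:72, F:38, G:43 → nearest is D
2 of the 5 points have A as nearest.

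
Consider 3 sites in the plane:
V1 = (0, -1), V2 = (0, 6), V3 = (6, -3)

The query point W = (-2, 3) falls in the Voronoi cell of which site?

V2

Squared Euclidean distances:
|WV1|² = (-2−0)² + (3−(-1))² = 4 + 16 = 20
|WV2|² = (-2−0)² + (3−6)² = 4 + 9 = 13
|WV3|² = (-2−6)² + (3−(-3))² = 64 + 36 = 100
The smallest is to V2, so W lies in the Voronoi region of V2.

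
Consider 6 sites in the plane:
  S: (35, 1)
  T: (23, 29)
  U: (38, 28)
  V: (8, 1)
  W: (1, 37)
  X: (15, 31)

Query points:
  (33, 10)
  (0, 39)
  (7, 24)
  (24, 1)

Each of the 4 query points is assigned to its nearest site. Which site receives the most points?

S

(33, 10) — d² to each: S:85, T:461, U:349, V:706, W:1753, X:765 → nearest is S
(0, 39) — d² to each: S:2669, T:629, U:1565, V:1508, W:5, X:289 → nearest is W
(7, 24) — d² to each: S:1313, T:281, U:977, V:530, W:205, X:113 → nearest is X
(24, 1) — d² to each: S:121, T:785, U:925, V:256, W:1825, X:981 → nearest is S
Tally — S:2, W:1, X:1. S captures the most (2).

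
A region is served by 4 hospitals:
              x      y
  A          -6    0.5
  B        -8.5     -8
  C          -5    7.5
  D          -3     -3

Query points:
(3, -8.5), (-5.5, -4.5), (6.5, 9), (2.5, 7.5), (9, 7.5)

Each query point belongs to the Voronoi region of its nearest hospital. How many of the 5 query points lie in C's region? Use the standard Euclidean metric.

(3, -8.5) — d² to each: A:162, B:132.5, C:320, D:66.25 → nearest is D
(-5.5, -4.5) — d² to each: A:25.25, B:21.25, C:144.25, D:8.5 → nearest is D
(6.5, 9) — d² to each: A:228.5, B:514, C:134.5, D:234.25 → nearest is C
(2.5, 7.5) — d² to each: A:121.25, B:361.25, C:56.25, D:140.5 → nearest is C
(9, 7.5) — d² to each: A:274, B:546.5, C:196, D:254.25 → nearest is C
3 of the 5 points have C as nearest.

3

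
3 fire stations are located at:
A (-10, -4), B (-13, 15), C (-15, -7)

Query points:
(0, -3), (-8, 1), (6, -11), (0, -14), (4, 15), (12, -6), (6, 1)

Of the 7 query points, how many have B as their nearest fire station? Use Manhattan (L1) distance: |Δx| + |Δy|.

(0, -3) — d to each: A:11, B:31, C:19 → nearest is A
(-8, 1) — d to each: A:7, B:19, C:15 → nearest is A
(6, -11) — d to each: A:23, B:45, C:25 → nearest is A
(0, -14) — d to each: A:20, B:42, C:22 → nearest is A
(4, 15) — d to each: A:33, B:17, C:41 → nearest is B
(12, -6) — d to each: A:24, B:46, C:28 → nearest is A
(6, 1) — d to each: A:21, B:33, C:29 → nearest is A
1 of the 7 points has B as nearest.

1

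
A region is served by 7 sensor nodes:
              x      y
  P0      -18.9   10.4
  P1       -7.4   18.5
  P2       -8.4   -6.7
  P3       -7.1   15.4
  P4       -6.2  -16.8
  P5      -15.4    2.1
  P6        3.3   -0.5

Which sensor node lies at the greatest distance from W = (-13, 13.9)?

Since √ is increasing, it suffices to compare squared distances:
|WP0|² = 34.81 + 12.25 = 47.06
|WP1|² = 31.36 + 21.16 = 52.52
|WP2|² = 21.16 + 424.36 = 445.52
|WP3|² = 34.81 + 2.25 = 37.06
|WP4|² = 46.24 + 942.49 = 988.73
|WP5|² = 5.76 + 139.24 = 145
|WP6|² = 265.69 + 207.36 = 473.05
The largest is to P4.

P4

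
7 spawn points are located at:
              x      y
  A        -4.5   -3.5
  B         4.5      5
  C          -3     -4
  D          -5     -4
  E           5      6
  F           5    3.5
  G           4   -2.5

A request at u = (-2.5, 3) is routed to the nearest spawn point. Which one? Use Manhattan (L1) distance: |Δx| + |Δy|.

C

d(u,A) = |-2.5−(-4.5)| + |3−(-3.5)| = 2 + 6.5 = 8.5
d(u,B) = |-2.5−4.5| + |3−5| = 7 + 2 = 9
d(u,C) = |-2.5−(-3)| + |3−(-4)| = 0.5 + 7 = 7.5
d(u,D) = |-2.5−(-5)| + |3−(-4)| = 2.5 + 7 = 9.5
d(u,E) = |-2.5−5| + |3−6| = 7.5 + 3 = 10.5
d(u,F) = |-2.5−5| + |3−3.5| = 7.5 + 0.5 = 8
d(u,G) = |-2.5−4| + |3−(-2.5)| = 6.5 + 5.5 = 12
The smallest is to C, so u lies in the Voronoi region of C.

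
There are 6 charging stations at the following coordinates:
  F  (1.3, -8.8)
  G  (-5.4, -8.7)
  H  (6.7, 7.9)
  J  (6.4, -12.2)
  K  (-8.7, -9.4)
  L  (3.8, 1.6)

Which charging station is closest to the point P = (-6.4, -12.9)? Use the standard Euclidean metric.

K

Compare squared distances (the ordering matches that of the actual distances):
|PF|² = 59.29 + 16.81 = 76.1
|PG|² = 1 + 17.64 = 18.64
|PH|² = 171.61 + 432.64 = 604.25
|PJ|² = 163.84 + 0.49 = 164.33
|PK|² = 5.29 + 12.25 = 17.54
|PL|² = 104.04 + 210.25 = 314.29
The smallest is to K, so P lies in the Voronoi region of K.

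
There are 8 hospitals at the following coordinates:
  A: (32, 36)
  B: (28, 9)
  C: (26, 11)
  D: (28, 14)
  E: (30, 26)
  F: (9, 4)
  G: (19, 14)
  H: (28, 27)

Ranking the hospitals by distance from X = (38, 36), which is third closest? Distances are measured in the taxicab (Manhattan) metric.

d(X,A) = |38−32| + |36−36| = 6 + 0 = 6
d(X,B) = |38−28| + |36−9| = 10 + 27 = 37
d(X,C) = |38−26| + |36−11| = 12 + 25 = 37
d(X,D) = |38−28| + |36−14| = 10 + 22 = 32
d(X,E) = |38−30| + |36−26| = 8 + 10 = 18
d(X,F) = |38−9| + |36−4| = 29 + 32 = 61
d(X,G) = |38−19| + |36−14| = 19 + 22 = 41
d(X,H) = |38−28| + |36−27| = 10 + 9 = 19
Sorted ascending: A, E, H, D, … — the third-nearest is H.

H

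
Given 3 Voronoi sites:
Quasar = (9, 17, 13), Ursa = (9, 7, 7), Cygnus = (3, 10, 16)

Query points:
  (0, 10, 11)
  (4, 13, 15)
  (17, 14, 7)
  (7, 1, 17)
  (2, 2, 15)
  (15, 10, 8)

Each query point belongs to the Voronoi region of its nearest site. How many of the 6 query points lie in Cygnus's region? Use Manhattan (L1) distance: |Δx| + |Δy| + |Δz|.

4

(0, 10, 11) — d to each: Quasar:18, Ursa:16, Cygnus:8 → nearest is Cygnus
(4, 13, 15) — d to each: Quasar:11, Ursa:19, Cygnus:5 → nearest is Cygnus
(17, 14, 7) — d to each: Quasar:17, Ursa:15, Cygnus:27 → nearest is Ursa
(7, 1, 17) — d to each: Quasar:22, Ursa:18, Cygnus:14 → nearest is Cygnus
(2, 2, 15) — d to each: Quasar:24, Ursa:20, Cygnus:10 → nearest is Cygnus
(15, 10, 8) — d to each: Quasar:18, Ursa:10, Cygnus:20 → nearest is Ursa
4 of the 6 points have Cygnus as nearest.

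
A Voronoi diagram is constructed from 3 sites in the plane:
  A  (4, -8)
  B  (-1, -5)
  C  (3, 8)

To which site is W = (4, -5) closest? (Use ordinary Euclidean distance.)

A

Since √ is increasing, it suffices to compare squared distances:
|WA|² = (4−4)² + (-5−(-8))² = 0 + 9 = 9
|WB|² = (4−(-1))² + (-5−(-5))² = 25 + 0 = 25
|WC|² = (4−3)² + (-5−8)² = 1 + 169 = 170
A is nearest.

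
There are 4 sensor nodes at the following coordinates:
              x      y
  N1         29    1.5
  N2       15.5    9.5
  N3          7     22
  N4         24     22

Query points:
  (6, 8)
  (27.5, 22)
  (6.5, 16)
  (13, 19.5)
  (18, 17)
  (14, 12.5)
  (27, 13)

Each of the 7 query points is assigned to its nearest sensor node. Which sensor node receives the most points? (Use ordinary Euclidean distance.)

(6, 8) — d² to each: N1:571.25, N2:92.5, N3:197, N4:520 → nearest is N2
(27.5, 22) — d² to each: N1:422.5, N2:300.25, N3:420.25, N4:12.25 → nearest is N4
(6.5, 16) — d² to each: N1:716.5, N2:123.25, N3:36.25, N4:342.25 → nearest is N3
(13, 19.5) — d² to each: N1:580, N2:106.25, N3:42.25, N4:127.25 → nearest is N3
(18, 17) — d² to each: N1:361.25, N2:62.5, N3:146, N4:61 → nearest is N4
(14, 12.5) — d² to each: N1:346, N2:11.25, N3:139.25, N4:190.25 → nearest is N2
(27, 13) — d² to each: N1:136.25, N2:144.5, N3:481, N4:90 → nearest is N4
Tally — N2:2, N3:2, N4:3. N4 captures the most (3).

N4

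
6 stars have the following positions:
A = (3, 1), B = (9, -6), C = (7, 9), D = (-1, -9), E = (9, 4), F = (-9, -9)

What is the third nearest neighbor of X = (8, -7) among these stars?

A

Since √ is increasing, it suffices to compare squared distances:
|XA|² = (8−3)² + (-7−1)² = 25 + 64 = 89
|XB|² = (8−9)² + (-7−(-6))² = 1 + 1 = 2
|XC|² = (8−7)² + (-7−9)² = 1 + 256 = 257
|XD|² = (8−(-1))² + (-7−(-9))² = 81 + 4 = 85
|XE|² = (8−9)² + (-7−4)² = 1 + 121 = 122
|XF|² = (8−(-9))² + (-7−(-9))² = 289 + 4 = 293
Sorted ascending: B, D, A, E, … — the third-nearest is A.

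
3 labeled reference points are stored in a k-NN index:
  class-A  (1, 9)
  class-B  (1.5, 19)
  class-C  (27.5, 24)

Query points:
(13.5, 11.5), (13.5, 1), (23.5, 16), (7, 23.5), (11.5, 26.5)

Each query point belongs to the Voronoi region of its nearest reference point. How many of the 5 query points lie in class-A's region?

(13.5, 11.5) — d² to each: class-A:162.5, class-B:200.25, class-C:352.25 → nearest is class-A
(13.5, 1) — d² to each: class-A:220.25, class-B:468, class-C:725 → nearest is class-A
(23.5, 16) — d² to each: class-A:555.25, class-B:493, class-C:80 → nearest is class-C
(7, 23.5) — d² to each: class-A:246.25, class-B:50.5, class-C:420.5 → nearest is class-B
(11.5, 26.5) — d² to each: class-A:416.5, class-B:156.25, class-C:262.25 → nearest is class-B
2 of the 5 points have class-A as nearest.

2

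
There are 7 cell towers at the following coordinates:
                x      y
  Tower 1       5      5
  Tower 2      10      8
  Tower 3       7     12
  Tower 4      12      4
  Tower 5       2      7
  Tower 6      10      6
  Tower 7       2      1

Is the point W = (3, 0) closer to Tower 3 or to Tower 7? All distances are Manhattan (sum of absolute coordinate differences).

Tower 7

d(W, Tower 3) = |3−7| + |0−12| = 4 + 12 = 16
d(W, Tower 7) = |3−2| + |0−1| = 1 + 1 = 2
16 > 2, so Tower 7 is closer.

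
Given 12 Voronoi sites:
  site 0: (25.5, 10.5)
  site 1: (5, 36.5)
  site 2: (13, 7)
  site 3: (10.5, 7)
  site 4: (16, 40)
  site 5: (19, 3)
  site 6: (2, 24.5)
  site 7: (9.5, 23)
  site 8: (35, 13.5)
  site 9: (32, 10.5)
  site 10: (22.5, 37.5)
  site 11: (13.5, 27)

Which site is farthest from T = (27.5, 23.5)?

site 1

Compare squared distances (the ordering matches that of the actual distances):
d²(T, site 0) = (27.5−25.5)² + (23.5−10.5)² = 4 + 169 = 173
d²(T, site 1) = (27.5−5)² + (23.5−36.5)² = 506.25 + 169 = 675.25
d²(T, site 2) = (27.5−13)² + (23.5−7)² = 210.25 + 272.25 = 482.5
d²(T, site 3) = (27.5−10.5)² + (23.5−7)² = 289 + 272.25 = 561.25
d²(T, site 4) = (27.5−16)² + (23.5−40)² = 132.25 + 272.25 = 404.5
d²(T, site 5) = (27.5−19)² + (23.5−3)² = 72.25 + 420.25 = 492.5
d²(T, site 6) = (27.5−2)² + (23.5−24.5)² = 650.25 + 1 = 651.25
d²(T, site 7) = (27.5−9.5)² + (23.5−23)² = 324 + 0.25 = 324.25
d²(T, site 8) = (27.5−35)² + (23.5−13.5)² = 56.25 + 100 = 156.25
d²(T, site 9) = (27.5−32)² + (23.5−10.5)² = 20.25 + 169 = 189.25
d²(T, site 10) = (27.5−22.5)² + (23.5−37.5)² = 25 + 196 = 221
d²(T, site 11) = (27.5−13.5)² + (23.5−27)² = 196 + 12.25 = 208.25
The largest is to site 1.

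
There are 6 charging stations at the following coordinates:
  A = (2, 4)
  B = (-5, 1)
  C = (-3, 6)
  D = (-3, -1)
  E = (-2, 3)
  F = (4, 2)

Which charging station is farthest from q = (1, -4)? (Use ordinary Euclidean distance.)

Since √ is increasing, it suffices to compare squared distances:
|qA|² = 1 + 64 = 65
|qB|² = 36 + 25 = 61
|qC|² = 16 + 100 = 116
|qD|² = 16 + 9 = 25
|qE|² = 9 + 49 = 58
|qF|² = 9 + 36 = 45
The largest is to C.

C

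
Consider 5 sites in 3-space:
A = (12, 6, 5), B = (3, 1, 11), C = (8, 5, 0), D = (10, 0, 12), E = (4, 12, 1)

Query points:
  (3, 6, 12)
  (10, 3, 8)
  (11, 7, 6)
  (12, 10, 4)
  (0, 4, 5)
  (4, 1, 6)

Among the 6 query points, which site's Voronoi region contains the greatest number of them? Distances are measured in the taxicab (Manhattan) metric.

(3, 6, 12) — d to each: A:16, B:6, C:18, D:13, E:18 → nearest is B
(10, 3, 8) — d to each: A:8, B:12, C:12, D:7, E:22 → nearest is D
(11, 7, 6) — d to each: A:3, B:19, C:11, D:14, E:17 → nearest is A
(12, 10, 4) — d to each: A:5, B:25, C:13, D:20, E:13 → nearest is A
(0, 4, 5) — d to each: A:14, B:12, C:14, D:21, E:16 → nearest is B
(4, 1, 6) — d to each: A:14, B:6, C:14, D:13, E:16 → nearest is B
Tally — A:2, B:3, D:1. B captures the most (3).

B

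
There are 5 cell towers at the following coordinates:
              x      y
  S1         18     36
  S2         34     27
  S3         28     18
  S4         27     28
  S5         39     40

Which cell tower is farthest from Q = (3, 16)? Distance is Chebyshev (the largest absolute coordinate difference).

d(Q,S1) = max(15, 20) = 20
d(Q,S2) = max(31, 11) = 31
d(Q,S3) = max(25, 2) = 25
d(Q,S4) = max(24, 12) = 24
d(Q,S5) = max(36, 24) = 36
The largest is to S5.

S5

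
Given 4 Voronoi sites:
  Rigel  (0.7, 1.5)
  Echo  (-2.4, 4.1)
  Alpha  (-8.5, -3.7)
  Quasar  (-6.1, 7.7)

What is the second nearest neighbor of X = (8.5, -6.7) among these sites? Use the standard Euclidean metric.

Echo

Squared Euclidean distances:
d²(X, Rigel) = (8.5−0.7)² + (-6.7−1.5)² = 60.84 + 67.24 = 128.08
d²(X, Echo) = (8.5−(-2.4))² + (-6.7−4.1)² = 118.81 + 116.64 = 235.45
d²(X, Alpha) = (8.5−(-8.5))² + (-6.7−(-3.7))² = 289 + 9 = 298
d²(X, Quasar) = (8.5−(-6.1))² + (-6.7−7.7)² = 213.16 + 207.36 = 420.52
Sorted ascending: Rigel, Echo, Alpha, … — the second-nearest is Echo.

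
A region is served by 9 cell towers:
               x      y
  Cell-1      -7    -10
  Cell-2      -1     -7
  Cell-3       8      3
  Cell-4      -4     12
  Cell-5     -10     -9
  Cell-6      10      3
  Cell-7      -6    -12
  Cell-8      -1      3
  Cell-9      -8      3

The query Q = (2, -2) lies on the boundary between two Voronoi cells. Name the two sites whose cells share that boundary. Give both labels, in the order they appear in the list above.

Squared distances from Q to each site:
d²(Q, Cell-1) = (2−(-7))² + (-2−(-10))² = 81 + 64 = 145
d²(Q, Cell-2) = (2−(-1))² + (-2−(-7))² = 9 + 25 = 34
d²(Q, Cell-3) = (2−8)² + (-2−3)² = 36 + 25 = 61
d²(Q, Cell-4) = (2−(-4))² + (-2−12)² = 36 + 196 = 232
d²(Q, Cell-5) = (2−(-10))² + (-2−(-9))² = 144 + 49 = 193
d²(Q, Cell-6) = (2−10)² + (-2−3)² = 64 + 25 = 89
d²(Q, Cell-7) = (2−(-6))² + (-2−(-12))² = 64 + 100 = 164
d²(Q, Cell-8) = (2−(-1))² + (-2−3)² = 9 + 25 = 34
d²(Q, Cell-9) = (2−(-8))² + (-2−3)² = 100 + 25 = 125
Q is equidistant from Cell-2 and Cell-8 (both at squared distance 34), and every other site is strictly farther — so Q lies on the Cell-2–Cell-8 Voronoi edge.

Cell-2 and Cell-8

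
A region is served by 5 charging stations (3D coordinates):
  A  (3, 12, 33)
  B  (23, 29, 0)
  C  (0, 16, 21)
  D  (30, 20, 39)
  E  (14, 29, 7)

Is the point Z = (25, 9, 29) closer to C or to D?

D

Compare squared distances:
|ZC|² = (25−0)² + (9−16)² + (29−21)² = 625 + 49 + 64 = 738
|ZD|² = (25−30)² + (9−20)² + (29−39)² = 25 + 121 + 100 = 246
738 > 246, so D is closer.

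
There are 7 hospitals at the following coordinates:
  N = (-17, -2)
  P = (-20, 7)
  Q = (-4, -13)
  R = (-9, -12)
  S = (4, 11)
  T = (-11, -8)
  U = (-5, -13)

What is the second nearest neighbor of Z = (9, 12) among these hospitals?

Q

Compare squared distances (the ordering matches that of the actual distances):
|ZN|² = (9−(-17))² + (12−(-2))² = 676 + 196 = 872
|ZP|² = (9−(-20))² + (12−7)² = 841 + 25 = 866
|ZQ|² = (9−(-4))² + (12−(-13))² = 169 + 625 = 794
|ZR|² = (9−(-9))² + (12−(-12))² = 324 + 576 = 900
|ZS|² = (9−4)² + (12−11)² = 25 + 1 = 26
|ZT|² = (9−(-11))² + (12−(-8))² = 400 + 400 = 800
|ZU|² = (9−(-5))² + (12−(-13))² = 196 + 625 = 821
Sorted ascending: S, Q, T, … — the second-nearest is Q.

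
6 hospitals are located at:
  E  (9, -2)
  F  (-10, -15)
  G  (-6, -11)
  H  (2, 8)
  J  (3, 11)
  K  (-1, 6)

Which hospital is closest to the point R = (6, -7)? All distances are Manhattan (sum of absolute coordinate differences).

d(R,E) = |6−9| + |-7−(-2)| = 3 + 5 = 8
d(R,F) = |6−(-10)| + |-7−(-15)| = 16 + 8 = 24
d(R,G) = |6−(-6)| + |-7−(-11)| = 12 + 4 = 16
d(R,H) = |6−2| + |-7−8| = 4 + 15 = 19
d(R,J) = |6−3| + |-7−11| = 3 + 18 = 21
d(R,K) = |6−(-1)| + |-7−6| = 7 + 13 = 20
The smallest is to E, so R lies in the Voronoi region of E.

E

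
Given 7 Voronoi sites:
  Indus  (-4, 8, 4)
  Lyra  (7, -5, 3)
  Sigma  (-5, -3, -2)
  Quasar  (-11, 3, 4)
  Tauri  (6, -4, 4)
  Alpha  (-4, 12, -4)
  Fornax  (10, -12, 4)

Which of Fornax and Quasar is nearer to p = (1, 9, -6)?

Compare squared distances:
d²(p, Fornax) = (1−10)² + (9−(-12))² + (-6−4)² = 81 + 441 + 100 = 622
d²(p, Quasar) = (1−(-11))² + (9−3)² + (-6−4)² = 144 + 36 + 100 = 280
622 > 280, so Quasar is closer.

Quasar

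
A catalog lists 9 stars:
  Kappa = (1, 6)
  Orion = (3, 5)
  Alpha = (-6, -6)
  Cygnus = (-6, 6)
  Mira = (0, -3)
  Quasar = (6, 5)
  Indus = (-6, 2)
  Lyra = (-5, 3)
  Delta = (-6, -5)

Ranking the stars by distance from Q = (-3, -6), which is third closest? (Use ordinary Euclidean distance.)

Since √ is increasing, it suffices to compare squared distances:
d²(Q, Kappa) = (-3−1)² + (-6−6)² = 16 + 144 = 160
d²(Q, Orion) = (-3−3)² + (-6−5)² = 36 + 121 = 157
d²(Q, Alpha) = (-3−(-6))² + (-6−(-6))² = 9 + 0 = 9
d²(Q, Cygnus) = (-3−(-6))² + (-6−6)² = 9 + 144 = 153
d²(Q, Mira) = (-3−0)² + (-6−(-3))² = 9 + 9 = 18
d²(Q, Quasar) = (-3−6)² + (-6−5)² = 81 + 121 = 202
d²(Q, Indus) = (-3−(-6))² + (-6−2)² = 9 + 64 = 73
d²(Q, Lyra) = (-3−(-5))² + (-6−3)² = 4 + 81 = 85
d²(Q, Delta) = (-3−(-6))² + (-6−(-5))² = 9 + 1 = 10
Sorted ascending: Alpha, Delta, Mira, Indus, … — the third-nearest is Mira.

Mira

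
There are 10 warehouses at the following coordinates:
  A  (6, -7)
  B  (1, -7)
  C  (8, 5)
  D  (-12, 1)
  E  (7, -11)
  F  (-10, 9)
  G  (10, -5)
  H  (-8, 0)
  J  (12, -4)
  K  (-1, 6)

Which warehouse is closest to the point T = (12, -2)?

Since √ is increasing, it suffices to compare squared distances:
|TA|² = (12−6)² + (-2−(-7))² = 36 + 25 = 61
|TB|² = (12−1)² + (-2−(-7))² = 121 + 25 = 146
|TC|² = (12−8)² + (-2−5)² = 16 + 49 = 65
|TD|² = (12−(-12))² + (-2−1)² = 576 + 9 = 585
|TE|² = (12−7)² + (-2−(-11))² = 25 + 81 = 106
|TF|² = (12−(-10))² + (-2−9)² = 484 + 121 = 605
|TG|² = (12−10)² + (-2−(-5))² = 4 + 9 = 13
|TH|² = (12−(-8))² + (-2−0)² = 400 + 4 = 404
|TJ|² = (12−12)² + (-2−(-4))² = 0 + 4 = 4
|TK|² = (12−(-1))² + (-2−6)² = 169 + 64 = 233
Minimum is at J.

J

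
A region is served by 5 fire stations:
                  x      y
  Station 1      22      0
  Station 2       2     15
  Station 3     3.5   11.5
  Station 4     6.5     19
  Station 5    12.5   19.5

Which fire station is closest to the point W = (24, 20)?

Station 5

Since √ is increasing, it suffices to compare squared distances:
d²(W, Station 1) = (24−22)² + (20−0)² = 4 + 400 = 404
d²(W, Station 2) = (24−2)² + (20−15)² = 484 + 25 = 509
d²(W, Station 3) = (24−3.5)² + (20−11.5)² = 420.25 + 72.25 = 492.5
d²(W, Station 4) = (24−6.5)² + (20−19)² = 306.25 + 1 = 307.25
d²(W, Station 5) = (24−12.5)² + (20−19.5)² = 132.25 + 0.25 = 132.5
The smallest is to Station 5, so W lies in the Voronoi region of Station 5.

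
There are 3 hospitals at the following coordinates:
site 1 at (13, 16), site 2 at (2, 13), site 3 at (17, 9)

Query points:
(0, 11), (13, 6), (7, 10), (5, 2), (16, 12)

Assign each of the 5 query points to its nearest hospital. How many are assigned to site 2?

(0, 11) — d² to each: site 1:194, site 2:8, site 3:293 → nearest is site 2
(13, 6) — d² to each: site 1:100, site 2:170, site 3:25 → nearest is site 3
(7, 10) — d² to each: site 1:72, site 2:34, site 3:101 → nearest is site 2
(5, 2) — d² to each: site 1:260, site 2:130, site 3:193 → nearest is site 2
(16, 12) — d² to each: site 1:25, site 2:197, site 3:10 → nearest is site 3
3 of the 5 points have site 2 as nearest.

3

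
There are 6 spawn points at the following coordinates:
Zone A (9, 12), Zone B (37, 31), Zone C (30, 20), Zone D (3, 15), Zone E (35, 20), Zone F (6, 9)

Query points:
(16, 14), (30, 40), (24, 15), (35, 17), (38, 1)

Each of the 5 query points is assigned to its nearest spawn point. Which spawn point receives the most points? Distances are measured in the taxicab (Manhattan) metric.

(16, 14) — d to each: Zone A:9, Zone B:38, Zone C:20, Zone D:14, Zone E:25, Zone F:15 → nearest is Zone A
(30, 40) — d to each: Zone A:49, Zone B:16, Zone C:20, Zone D:52, Zone E:25, Zone F:55 → nearest is Zone B
(24, 15) — d to each: Zone A:18, Zone B:29, Zone C:11, Zone D:21, Zone E:16, Zone F:24 → nearest is Zone C
(35, 17) — d to each: Zone A:31, Zone B:16, Zone C:8, Zone D:34, Zone E:3, Zone F:37 → nearest is Zone E
(38, 1) — d to each: Zone A:40, Zone B:31, Zone C:27, Zone D:49, Zone E:22, Zone F:40 → nearest is Zone E
Tally — Zone A:1, Zone B:1, Zone C:1, Zone E:2. Zone E captures the most (2).

Zone E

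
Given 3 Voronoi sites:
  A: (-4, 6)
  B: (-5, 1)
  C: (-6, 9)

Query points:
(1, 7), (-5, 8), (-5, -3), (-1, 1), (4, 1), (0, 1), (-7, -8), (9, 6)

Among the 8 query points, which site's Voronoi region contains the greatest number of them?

B

(1, 7) — d² to each: A:26, B:72, C:53 → nearest is A
(-5, 8) — d² to each: A:5, B:49, C:2 → nearest is C
(-5, -3) — d² to each: A:82, B:16, C:145 → nearest is B
(-1, 1) — d² to each: A:34, B:16, C:89 → nearest is B
(4, 1) — d² to each: A:89, B:81, C:164 → nearest is B
(0, 1) — d² to each: A:41, B:25, C:100 → nearest is B
(-7, -8) — d² to each: A:205, B:85, C:290 → nearest is B
(9, 6) — d² to each: A:169, B:221, C:234 → nearest is A
Tally — A:2, B:5, C:1. B captures the most (5).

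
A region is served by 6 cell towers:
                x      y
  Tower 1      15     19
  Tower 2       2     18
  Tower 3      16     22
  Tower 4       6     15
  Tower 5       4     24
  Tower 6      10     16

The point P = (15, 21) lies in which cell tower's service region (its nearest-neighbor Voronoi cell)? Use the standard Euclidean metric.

Tower 3

Squared Euclidean distances:
d²(P, Tower 1) = 0 + 4 = 4
d²(P, Tower 2) = 169 + 9 = 178
d²(P, Tower 3) = 1 + 1 = 2
d²(P, Tower 4) = 81 + 36 = 117
d²(P, Tower 5) = 121 + 9 = 130
d²(P, Tower 6) = 25 + 25 = 50
Tower 3 is nearest.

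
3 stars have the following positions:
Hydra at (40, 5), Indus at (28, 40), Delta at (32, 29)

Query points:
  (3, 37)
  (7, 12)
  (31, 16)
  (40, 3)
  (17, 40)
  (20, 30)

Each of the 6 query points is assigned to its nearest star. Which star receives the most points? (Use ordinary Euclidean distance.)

Delta

(3, 37) — d² to each: Hydra:2393, Indus:634, Delta:905 → nearest is Indus
(7, 12) — d² to each: Hydra:1138, Indus:1225, Delta:914 → nearest is Delta
(31, 16) — d² to each: Hydra:202, Indus:585, Delta:170 → nearest is Delta
(40, 3) — d² to each: Hydra:4, Indus:1513, Delta:740 → nearest is Hydra
(17, 40) — d² to each: Hydra:1754, Indus:121, Delta:346 → nearest is Indus
(20, 30) — d² to each: Hydra:1025, Indus:164, Delta:145 → nearest is Delta
Tally — Hydra:1, Indus:2, Delta:3. Delta captures the most (3).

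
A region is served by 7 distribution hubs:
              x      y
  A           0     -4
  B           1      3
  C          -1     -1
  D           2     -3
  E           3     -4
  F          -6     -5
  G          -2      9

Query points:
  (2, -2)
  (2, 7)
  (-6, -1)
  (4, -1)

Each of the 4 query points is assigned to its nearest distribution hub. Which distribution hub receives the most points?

D

(2, -2) — d² to each: A:8, B:26, C:10, D:1, E:5, F:73, G:137 → nearest is D
(2, 7) — d² to each: A:125, B:17, C:73, D:100, E:122, F:208, G:20 → nearest is B
(-6, -1) — d² to each: A:45, B:65, C:25, D:68, E:90, F:16, G:116 → nearest is F
(4, -1) — d² to each: A:25, B:25, C:25, D:8, E:10, F:116, G:136 → nearest is D
Tally — B:1, D:2, F:1. D captures the most (2).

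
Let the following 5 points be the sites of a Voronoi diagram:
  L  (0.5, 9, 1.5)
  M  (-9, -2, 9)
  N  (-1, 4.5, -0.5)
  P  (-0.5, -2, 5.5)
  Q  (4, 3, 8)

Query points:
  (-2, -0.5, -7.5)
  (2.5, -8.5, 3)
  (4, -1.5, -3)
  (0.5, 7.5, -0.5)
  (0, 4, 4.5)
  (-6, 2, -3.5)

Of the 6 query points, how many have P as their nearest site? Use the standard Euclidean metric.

(-2, -0.5, -7.5) — d² to each: L:177.5, M:323.5, N:75, P:173.5, Q:288.5 → nearest is N
(2.5, -8.5, 3) — d² to each: L:312.5, M:210.5, N:193.5, P:57.5, Q:159.5 → nearest is P
(4, -1.5, -3) — d² to each: L:142.75, M:313.25, N:67.25, P:92.75, Q:141.25 → nearest is N
(0.5, 7.5, -0.5) — d² to each: L:6.25, M:270.75, N:11.25, P:127.25, Q:104.75 → nearest is L
(0, 4, 4.5) — d² to each: L:34.25, M:137.25, N:26.25, P:37.25, Q:29.25 → nearest is N
(-6, 2, -3.5) — d² to each: L:116.25, M:181.25, N:40.25, P:127.25, Q:233.25 → nearest is N
1 of the 6 points has P as nearest.

1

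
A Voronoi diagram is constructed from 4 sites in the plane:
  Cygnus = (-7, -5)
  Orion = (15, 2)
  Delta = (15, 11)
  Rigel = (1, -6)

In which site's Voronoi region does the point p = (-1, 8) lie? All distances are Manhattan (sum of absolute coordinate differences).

d(p, Cygnus) = |-1−(-7)| + |8−(-5)| = 6 + 13 = 19
d(p, Orion) = |-1−15| + |8−2| = 16 + 6 = 22
d(p, Delta) = |-1−15| + |8−11| = 16 + 3 = 19
d(p, Rigel) = |-1−1| + |8−(-6)| = 2 + 14 = 16
Rigel is nearest.

Rigel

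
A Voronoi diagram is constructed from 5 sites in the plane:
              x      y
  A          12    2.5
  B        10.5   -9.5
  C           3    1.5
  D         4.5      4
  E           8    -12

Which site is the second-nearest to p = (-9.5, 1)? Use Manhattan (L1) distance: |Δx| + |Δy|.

d(p,A) = |-9.5−12| + |1−2.5| = 21.5 + 1.5 = 23
d(p,B) = |-9.5−10.5| + |1−(-9.5)| = 20 + 10.5 = 30.5
d(p,C) = |-9.5−3| + |1−1.5| = 12.5 + 0.5 = 13
d(p,D) = |-9.5−4.5| + |1−4| = 14 + 3 = 17
d(p,E) = |-9.5−8| + |1−(-12)| = 17.5 + 13 = 30.5
Sorted ascending: C, D, A, … — the second-nearest is D.

D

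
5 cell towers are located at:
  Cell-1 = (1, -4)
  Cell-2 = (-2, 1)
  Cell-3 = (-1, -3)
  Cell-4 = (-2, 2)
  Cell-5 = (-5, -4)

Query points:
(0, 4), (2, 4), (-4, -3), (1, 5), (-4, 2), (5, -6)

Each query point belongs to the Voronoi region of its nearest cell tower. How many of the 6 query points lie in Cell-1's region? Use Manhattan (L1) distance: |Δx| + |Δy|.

1

(0, 4) — d to each: Cell-1:9, Cell-2:5, Cell-3:8, Cell-4:4, Cell-5:13 → nearest is Cell-4
(2, 4) — d to each: Cell-1:9, Cell-2:7, Cell-3:10, Cell-4:6, Cell-5:15 → nearest is Cell-4
(-4, -3) — d to each: Cell-1:6, Cell-2:6, Cell-3:3, Cell-4:7, Cell-5:2 → nearest is Cell-5
(1, 5) — d to each: Cell-1:9, Cell-2:7, Cell-3:10, Cell-4:6, Cell-5:15 → nearest is Cell-4
(-4, 2) — d to each: Cell-1:11, Cell-2:3, Cell-3:8, Cell-4:2, Cell-5:7 → nearest is Cell-4
(5, -6) — d to each: Cell-1:6, Cell-2:14, Cell-3:9, Cell-4:15, Cell-5:12 → nearest is Cell-1
1 of the 6 points has Cell-1 as nearest.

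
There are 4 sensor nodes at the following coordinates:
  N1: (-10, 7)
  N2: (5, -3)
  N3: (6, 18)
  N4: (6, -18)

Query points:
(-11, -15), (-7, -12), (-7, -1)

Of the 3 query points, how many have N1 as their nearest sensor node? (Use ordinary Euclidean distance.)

1

(-11, -15) — d² to each: N1:485, N2:400, N3:1378, N4:298 → nearest is N4
(-7, -12) — d² to each: N1:370, N2:225, N3:1069, N4:205 → nearest is N4
(-7, -1) — d² to each: N1:73, N2:148, N3:530, N4:458 → nearest is N1
1 of the 3 points has N1 as nearest.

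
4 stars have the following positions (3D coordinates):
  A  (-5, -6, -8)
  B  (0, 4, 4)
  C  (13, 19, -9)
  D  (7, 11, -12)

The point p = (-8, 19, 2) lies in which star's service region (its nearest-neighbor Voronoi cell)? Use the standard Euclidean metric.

B

Compare squared distances (the ordering matches that of the actual distances):
|pA|² = (-8−(-5))² + (19−(-6))² + (2−(-8))² = 9 + 625 + 100 = 734
|pB|² = (-8−0)² + (19−4)² + (2−4)² = 64 + 225 + 4 = 293
|pC|² = (-8−13)² + (19−19)² + (2−(-9))² = 441 + 0 + 121 = 562
|pD|² = (-8−7)² + (19−11)² + (2−(-12))² = 225 + 64 + 196 = 485
The smallest is to B, so p lies in the Voronoi region of B.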